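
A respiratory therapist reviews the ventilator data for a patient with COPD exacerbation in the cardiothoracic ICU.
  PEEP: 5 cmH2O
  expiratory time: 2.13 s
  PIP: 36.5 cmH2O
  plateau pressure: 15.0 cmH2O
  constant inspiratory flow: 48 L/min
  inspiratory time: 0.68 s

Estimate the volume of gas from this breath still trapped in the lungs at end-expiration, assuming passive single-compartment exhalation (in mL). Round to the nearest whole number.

Flow: 48 L/min ÷ 60 = 0.8 L/s.
Vt = flow × Ti = 0.8 L/s × 0.68 s × 1000 mL/L = 544.0 mL.
R = (PIP − Pplat)/V̇ = (36.5 − 15.0) / 0.8 = 21.5/0.8 = 26.875 cmH2O·s/L.
C = Vt/(Pplat − PEEP) = 544.0 / (15.0 − 5) = 544.0/10.0 = 54.4 mL/cmH2O.
τ = R × C = 26.875 × 0.0544 L/cmH2O = 1.462 s.
Fraction remaining = e^(−Te/τ) = e^(−2.13/1.462) = 0.233.
Trapped volume = 544.0 × 0.233 = 126.75 mL.

127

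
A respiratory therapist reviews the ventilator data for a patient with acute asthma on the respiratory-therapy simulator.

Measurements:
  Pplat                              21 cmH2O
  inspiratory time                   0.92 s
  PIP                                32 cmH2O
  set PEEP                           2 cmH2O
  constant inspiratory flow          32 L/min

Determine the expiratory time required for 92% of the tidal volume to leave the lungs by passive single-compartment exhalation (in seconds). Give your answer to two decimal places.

Flow: 32 L/min ÷ 60 = 0.5333 L/s.
Vt = flow × Ti = 0.5333 L/s × 0.92 s × 1000 mL/L = 490.64 mL.
R = (PIP − Pplat)/V̇ = (32 − 21) / 0.5333 = 11.0/0.5333 = 20.626 cmH2O·s/L.
C = Vt/(Pplat − PEEP) = 490.64 / (21 − 2) = 490.64/19.0 = 25.823 mL/cmH2O.
τ = R × C = 20.626 × 0.02582 L/cmH2O = 0.5326 s.
t = −τ·ln(1 − 0.92) = −0.5326·ln(0.08) = 1.345 s.

1.35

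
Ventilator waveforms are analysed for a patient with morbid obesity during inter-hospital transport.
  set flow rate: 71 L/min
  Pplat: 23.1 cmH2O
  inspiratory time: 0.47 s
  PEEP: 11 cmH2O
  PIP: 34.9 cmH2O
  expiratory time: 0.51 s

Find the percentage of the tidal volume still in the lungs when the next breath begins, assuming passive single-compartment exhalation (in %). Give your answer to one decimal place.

32.9

Flow: 71 L/min ÷ 60 = 1.1833 L/s.
Vt = flow × Ti = 1.1833 L/s × 0.47 s × 1000 mL/L = 556.15 mL.
R = (PIP − Pplat)/V̇ = (34.9 − 23.1) / 1.1833 = 11.8/1.1833 = 9.972 cmH2O·s/L.
C = Vt/(Pplat − PEEP) = 556.15 / (23.1 − 11) = 556.15/12.1 = 45.963 mL/cmH2O.
τ = R × C = 9.972 × 0.04596 L/cmH2O = 0.4583 s.
Fraction remaining at end-expiration = e^(−Te/τ) = e^(−0.51/0.4583) = 0.3286 → 32.86%.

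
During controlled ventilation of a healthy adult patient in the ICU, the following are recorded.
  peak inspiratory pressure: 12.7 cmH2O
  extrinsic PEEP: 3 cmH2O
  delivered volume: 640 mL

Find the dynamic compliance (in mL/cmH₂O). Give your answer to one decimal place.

66.0

Dynamic compliance = Vt / (PIP − PEEP) = 640 / (12.7 − 3) = 640 / 9.7 = 65.979 mL/cmH2O.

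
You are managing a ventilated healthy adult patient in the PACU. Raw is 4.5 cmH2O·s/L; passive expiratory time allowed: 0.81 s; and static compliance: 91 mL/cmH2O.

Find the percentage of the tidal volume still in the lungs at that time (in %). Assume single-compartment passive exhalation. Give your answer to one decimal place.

τ = R × C = 4.5 × 91 mL/cmH2O = 4.5 × 0.091 L/cmH2O = 0.4095 s.
Passive exhalation: V(t)/V₀ = e^(−t/τ) = e^(−0.81/0.4095) = 0.1383.
Fraction remaining = 0.1383 → 13.83%.

13.8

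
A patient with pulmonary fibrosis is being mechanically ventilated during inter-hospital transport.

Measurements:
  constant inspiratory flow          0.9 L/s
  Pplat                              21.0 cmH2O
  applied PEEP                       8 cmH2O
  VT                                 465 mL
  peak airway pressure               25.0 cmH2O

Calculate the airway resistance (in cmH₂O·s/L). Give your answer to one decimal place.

4.4

Raw = (PIP − Pplat) / flow = (25.0 − 21.0) / 0.9 = 4.0 / 0.9 = 4.444 cmH2O·s/L.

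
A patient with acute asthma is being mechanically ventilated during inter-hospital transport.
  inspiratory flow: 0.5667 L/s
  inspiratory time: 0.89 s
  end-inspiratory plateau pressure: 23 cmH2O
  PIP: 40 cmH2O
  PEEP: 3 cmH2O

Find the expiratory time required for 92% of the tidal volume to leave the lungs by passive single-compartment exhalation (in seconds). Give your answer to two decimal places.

1.91

Vt = flow × Ti = 0.5667 L/s × 0.89 s × 1000 mL/L = 504.36 mL.
R = (PIP − Pplat)/V̇ = (40 − 23) / 0.5667 = 17.0/0.5667 = 29.998 cmH2O·s/L.
C = Vt/(Pplat − PEEP) = 504.36 / (23 − 3) = 504.36/20.0 = 25.218 mL/cmH2O.
τ = R × C = 29.998 × 0.02522 L/cmH2O = 0.7565 s.
t = −τ·ln(1 − 0.92) = −0.7565·ln(0.08) = 1.911 s.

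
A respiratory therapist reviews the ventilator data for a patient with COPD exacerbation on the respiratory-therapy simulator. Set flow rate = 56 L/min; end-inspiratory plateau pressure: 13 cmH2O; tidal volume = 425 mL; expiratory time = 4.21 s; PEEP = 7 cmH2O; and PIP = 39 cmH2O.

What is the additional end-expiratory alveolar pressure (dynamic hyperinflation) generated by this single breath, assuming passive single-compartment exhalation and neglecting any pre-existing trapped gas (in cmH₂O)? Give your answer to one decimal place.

Flow: 56 L/min ÷ 60 = 0.9333 L/s.
R = (PIP − Pplat)/V̇ = (39 − 13) / 0.9333 = 26.0/0.9333 = 27.858 cmH2O·s/L.
C = Vt/(Pplat − PEEP) = 425.0 / (13 − 7) = 425.0/6.0 = 70.833 mL/cmH2O.
τ = R × C = 27.858 × 0.07083 L/cmH2O = 1.973 s.
Fraction remaining = e^(−Te/τ) = e^(−4.21/1.973) = 0.1184; trapped volume = 425.0 × 0.1184 = 50.32 mL.
Additional alveolar pressure from trapping ≈ V_trapped / C = 50.32 / 70.833 = 0.7104 cmH2O.

0.7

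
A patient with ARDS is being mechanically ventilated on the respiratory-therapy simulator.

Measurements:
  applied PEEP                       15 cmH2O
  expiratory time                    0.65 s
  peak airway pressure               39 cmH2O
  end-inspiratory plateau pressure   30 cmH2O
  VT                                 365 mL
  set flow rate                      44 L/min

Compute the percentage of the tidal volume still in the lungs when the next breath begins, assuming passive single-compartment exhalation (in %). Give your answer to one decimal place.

11.3

Flow: 44 L/min ÷ 60 = 0.7333 L/s.
R = (PIP − Pplat)/V̇ = (39 − 30) / 0.7333 = 9.0/0.7333 = 12.273 cmH2O·s/L.
C = Vt/(Pplat − PEEP) = 365.0 / (30 − 15) = 365.0/15.0 = 24.333 mL/cmH2O.
τ = R × C = 12.273 × 0.02433 L/cmH2O = 0.2986 s.
Fraction remaining at end-expiration = e^(−Te/τ) = e^(−0.65/0.2986) = 0.1134 → 11.34%.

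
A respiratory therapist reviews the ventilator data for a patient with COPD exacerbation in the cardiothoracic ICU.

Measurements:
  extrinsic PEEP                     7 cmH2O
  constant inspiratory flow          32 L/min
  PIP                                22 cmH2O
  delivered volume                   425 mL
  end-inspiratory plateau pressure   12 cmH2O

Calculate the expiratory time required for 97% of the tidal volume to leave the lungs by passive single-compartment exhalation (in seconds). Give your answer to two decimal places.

Flow: 32 L/min ÷ 60 = 0.5333 L/s.
R = (PIP − Pplat)/V̇ = (22 − 12) / 0.5333 = 10.0/0.5333 = 18.751 cmH2O·s/L.
C = Vt/(Pplat − PEEP) = 425.0 / (12 − 7) = 425.0/5.0 = 85.0 mL/cmH2O.
τ = R × C = 18.751 × 0.085 L/cmH2O = 1.594 s.
t = −τ·ln(1 − 0.97) = −1.594·ln(0.03) = 5.589 s.

5.59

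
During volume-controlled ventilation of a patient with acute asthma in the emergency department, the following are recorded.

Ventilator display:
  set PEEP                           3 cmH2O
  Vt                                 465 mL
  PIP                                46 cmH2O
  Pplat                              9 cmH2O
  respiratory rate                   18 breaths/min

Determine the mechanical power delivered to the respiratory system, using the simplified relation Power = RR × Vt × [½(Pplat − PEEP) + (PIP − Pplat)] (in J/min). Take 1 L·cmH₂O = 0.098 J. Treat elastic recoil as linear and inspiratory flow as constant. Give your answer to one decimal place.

Per-breath work = Vt × [½(Pplat−PEEP) + (PIP−Pplat)] = 0.465 × [0.5×6.0 + 37.0] = 0.465 × 40.0 = 18.6 L·cmH2O.
Power = 18 × 18.6 = 334.8 L·cmH2O/min.
× 0.098 J/(L·cmH2O) → 32.81 J/min.

32.8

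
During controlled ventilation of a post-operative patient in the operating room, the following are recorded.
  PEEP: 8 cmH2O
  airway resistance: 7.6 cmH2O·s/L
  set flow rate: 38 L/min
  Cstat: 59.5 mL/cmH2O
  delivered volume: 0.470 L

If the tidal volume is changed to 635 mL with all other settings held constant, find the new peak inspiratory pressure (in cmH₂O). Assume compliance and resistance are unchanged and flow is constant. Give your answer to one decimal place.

Flow: 38 L/min ÷ 60 = 0.6333 L/s.
PIP = Vt/C + R·V̇ + PEEP (constant-flow equation of motion).
Only the elastic term changes: ΔPIP = ΔVt / C = (635 − 470) / 59.5 = 2.773 cmH2O.
Original PIP = 470/59.5 + 7.6×0.6333 + 8 = 20.712 cmH2O; new PIP = 20.712 + (2.773) = 23.485 cmH2O.

23.5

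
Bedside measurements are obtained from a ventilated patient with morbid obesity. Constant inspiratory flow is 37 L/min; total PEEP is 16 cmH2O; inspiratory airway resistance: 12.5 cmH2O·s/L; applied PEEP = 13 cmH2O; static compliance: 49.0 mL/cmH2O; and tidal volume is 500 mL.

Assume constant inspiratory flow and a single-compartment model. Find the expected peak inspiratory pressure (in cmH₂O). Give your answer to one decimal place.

33.9

Flow: 37 L/min ÷ 60 = 0.6167 L/s.
Total PEEP = 16 cmH2O (set 13 + intrinsic 3); this is the baseline alveolar pressure.
Equation of motion (constant flow): PIP = Vt/C + R·V̇ + PEEP.
PIP = 500/49.0 + 12.5×0.6167 + 16 = 10.204 + 7.709 + 16 = 33.913 cmH2O.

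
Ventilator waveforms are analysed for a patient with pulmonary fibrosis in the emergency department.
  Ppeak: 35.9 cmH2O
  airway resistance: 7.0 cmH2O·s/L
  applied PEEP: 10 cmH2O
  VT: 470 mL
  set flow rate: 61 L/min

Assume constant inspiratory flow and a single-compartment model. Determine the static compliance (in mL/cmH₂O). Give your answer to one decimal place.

25.0

Flow: 61 L/min ÷ 60 = 1.0167 L/s.
Equation of motion (constant flow): PIP = Vt/C + R·V̇ + PEEP.
Vt/C = PIP − R·V̇ − PEEP = 35.9 − 7.0×1.0167 − 10 = 35.9 − 7.117 − 10 = 18.783 cmH2O.
C = Vt / 18.783 = 470 / 18.783 = 25.023 mL/cmH2O.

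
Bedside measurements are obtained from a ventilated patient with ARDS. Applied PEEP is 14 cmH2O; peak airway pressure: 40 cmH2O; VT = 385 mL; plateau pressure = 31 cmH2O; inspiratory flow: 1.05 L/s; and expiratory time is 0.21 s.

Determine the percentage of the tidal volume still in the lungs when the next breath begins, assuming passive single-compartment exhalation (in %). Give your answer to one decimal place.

R = (PIP − Pplat)/V̇ = (40 − 31) / 1.05 = 9.0/1.05 = 8.571 cmH2O·s/L.
C = Vt/(Pplat − PEEP) = 385.0 / (31 − 14) = 385.0/17.0 = 22.647 mL/cmH2O.
τ = R × C = 8.571 × 0.02265 L/cmH2O = 0.1941 s.
Fraction remaining at end-expiration = e^(−Te/τ) = e^(−0.21/0.1941) = 0.3389 → 33.89%.

33.9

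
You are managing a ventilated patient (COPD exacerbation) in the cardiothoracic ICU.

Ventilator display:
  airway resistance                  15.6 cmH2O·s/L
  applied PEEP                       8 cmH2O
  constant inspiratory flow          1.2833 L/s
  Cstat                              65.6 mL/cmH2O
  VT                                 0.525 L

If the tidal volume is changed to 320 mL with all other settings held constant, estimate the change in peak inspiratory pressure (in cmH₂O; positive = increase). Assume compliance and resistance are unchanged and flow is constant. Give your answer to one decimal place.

-3.1

PIP = Vt/C + R·V̇ + PEEP (constant-flow equation of motion).
Only the elastic term changes: ΔPIP = ΔVt / C = (320 − 525) / 65.6 = -3.125 cmH2O.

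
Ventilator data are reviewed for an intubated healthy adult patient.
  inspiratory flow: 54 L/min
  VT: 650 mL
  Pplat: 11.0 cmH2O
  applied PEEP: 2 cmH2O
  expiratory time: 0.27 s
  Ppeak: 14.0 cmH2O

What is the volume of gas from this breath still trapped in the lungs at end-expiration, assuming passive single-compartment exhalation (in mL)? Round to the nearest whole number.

Flow: 54 L/min ÷ 60 = 0.9 L/s.
R = (PIP − Pplat)/V̇ = (14.0 − 11.0) / 0.9 = 3.0/0.9 = 3.333 cmH2O·s/L.
C = Vt/(Pplat − PEEP) = 650.0 / (11.0 − 2) = 650.0/9.0 = 72.222 mL/cmH2O.
τ = R × C = 3.333 × 0.07222 L/cmH2O = 0.2407 s.
Fraction remaining = e^(−Te/τ) = e^(−0.27/0.2407) = 0.3257.
Trapped volume = 650.0 × 0.3257 = 211.71 mL.

212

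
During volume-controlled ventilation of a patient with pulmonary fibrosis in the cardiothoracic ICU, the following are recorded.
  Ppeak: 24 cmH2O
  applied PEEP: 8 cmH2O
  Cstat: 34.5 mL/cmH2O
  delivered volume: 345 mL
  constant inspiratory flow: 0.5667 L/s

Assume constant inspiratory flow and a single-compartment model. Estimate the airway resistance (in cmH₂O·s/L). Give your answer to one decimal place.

10.6

Equation of motion (constant flow): PIP = Vt/C + R·V̇ + PEEP.
R·V̇ = PIP − Vt/C − PEEP = 24 − 345/34.5 − 8 = 24 − 10.0 − 8 = 6.0 cmH2O.
R = 6.0 / 0.5667 = 10.588 cmH2O·s/L.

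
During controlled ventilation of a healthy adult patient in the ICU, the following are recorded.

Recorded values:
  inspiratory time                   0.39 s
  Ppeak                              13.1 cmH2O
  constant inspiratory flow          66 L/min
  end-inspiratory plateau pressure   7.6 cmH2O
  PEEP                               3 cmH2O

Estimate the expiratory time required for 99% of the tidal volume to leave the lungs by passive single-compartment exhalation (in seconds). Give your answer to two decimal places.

2.15

Flow: 66 L/min ÷ 60 = 1.1 L/s.
Vt = flow × Ti = 1.1 L/s × 0.39 s × 1000 mL/L = 429.0 mL.
R = (PIP − Pplat)/V̇ = (13.1 − 7.6) / 1.1 = 5.5/1.1 = 5.0 cmH2O·s/L.
C = Vt/(Pplat − PEEP) = 429.0 / (7.6 − 3) = 429.0/4.6 = 93.261 mL/cmH2O.
τ = R × C = 5.0 × 0.09326 L/cmH2O = 0.4663 s.
t = −τ·ln(1 − 0.99) = −0.4663·ln(0.01) = 2.147 s.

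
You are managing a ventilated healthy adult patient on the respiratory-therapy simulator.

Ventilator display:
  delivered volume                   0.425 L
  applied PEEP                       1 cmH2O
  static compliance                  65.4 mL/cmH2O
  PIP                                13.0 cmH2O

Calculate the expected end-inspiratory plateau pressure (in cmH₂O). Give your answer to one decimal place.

Pplat = PEEP + Vt / Cstat = 1 + 425 / 65.4 = 1 + 6.498 = 7.498 cmH2O.

7.5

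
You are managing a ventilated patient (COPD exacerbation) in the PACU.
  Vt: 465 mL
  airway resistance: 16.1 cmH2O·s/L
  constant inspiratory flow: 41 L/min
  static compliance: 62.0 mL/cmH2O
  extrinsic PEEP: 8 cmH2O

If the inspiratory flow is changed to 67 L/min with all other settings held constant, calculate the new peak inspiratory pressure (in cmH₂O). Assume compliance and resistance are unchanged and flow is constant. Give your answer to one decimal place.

33.5

Flow: 41 L/min ÷ 60 = 0.6833 L/s.
New flow: 67 L/min ÷ 60 = 1.1167 L/s.
PIP = Vt/C + R·V̇ + PEEP (constant-flow equation of motion).
Only the resistive term changes: ΔPIP = R × ΔV̇ = 16.1 × (1.1167 − 0.6833) = 16.1 × 0.4334 = 6.978 cmH2O.
Original PIP = 465/62.0 + 16.1×0.6833 + 8 = 26.501 cmH2O; new PIP = 26.501 + (6.978) = 33.479 cmH2O.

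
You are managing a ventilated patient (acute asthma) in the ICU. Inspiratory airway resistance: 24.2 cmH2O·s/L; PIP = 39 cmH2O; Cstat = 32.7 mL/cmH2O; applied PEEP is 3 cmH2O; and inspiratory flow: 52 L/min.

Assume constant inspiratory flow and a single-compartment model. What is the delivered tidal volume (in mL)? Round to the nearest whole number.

Flow: 52 L/min ÷ 60 = 0.8667 L/s.
Equation of motion (constant flow): PIP = Vt/C + R·V̇ + PEEP.
Vt/C = PIP − R·V̇ − PEEP = 39 − 20.974 − 3 = 15.026 cmH2O.
Vt = C × 15.026 = 32.7 × 15.026 = 491.35 mL.

491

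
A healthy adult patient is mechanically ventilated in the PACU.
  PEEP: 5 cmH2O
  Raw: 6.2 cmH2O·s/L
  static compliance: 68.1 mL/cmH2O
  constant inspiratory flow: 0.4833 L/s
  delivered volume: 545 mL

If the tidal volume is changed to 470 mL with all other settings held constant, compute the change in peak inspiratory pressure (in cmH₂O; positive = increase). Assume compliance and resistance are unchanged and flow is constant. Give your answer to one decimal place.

-1.1

PIP = Vt/C + R·V̇ + PEEP (constant-flow equation of motion).
Only the elastic term changes: ΔPIP = ΔVt / C = (470 − 545) / 68.1 = -1.101 cmH2O.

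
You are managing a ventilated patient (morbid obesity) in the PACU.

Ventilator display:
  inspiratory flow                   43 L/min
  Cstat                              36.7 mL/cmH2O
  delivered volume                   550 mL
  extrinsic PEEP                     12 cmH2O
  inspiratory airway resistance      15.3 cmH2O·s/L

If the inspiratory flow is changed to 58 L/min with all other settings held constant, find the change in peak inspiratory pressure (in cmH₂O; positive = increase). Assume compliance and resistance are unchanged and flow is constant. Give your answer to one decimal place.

Flow: 43 L/min ÷ 60 = 0.7167 L/s.
New flow: 58 L/min ÷ 60 = 0.9667 L/s.
PIP = Vt/C + R·V̇ + PEEP (constant-flow equation of motion).
Only the resistive term changes: ΔPIP = R × ΔV̇ = 15.3 × (0.9667 − 0.7167) = 15.3 × 0.25 = 3.825 cmH2O.

3.8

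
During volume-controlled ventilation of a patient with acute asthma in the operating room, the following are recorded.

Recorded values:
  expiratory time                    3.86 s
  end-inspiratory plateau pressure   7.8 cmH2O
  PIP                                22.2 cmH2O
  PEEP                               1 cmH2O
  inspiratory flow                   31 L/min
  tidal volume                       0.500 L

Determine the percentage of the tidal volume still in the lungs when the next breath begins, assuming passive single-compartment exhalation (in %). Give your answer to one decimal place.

15.2

Flow: 31 L/min ÷ 60 = 0.5167 L/s.
R = (PIP − Pplat)/V̇ = (22.2 − 7.8) / 0.5167 = 14.4/0.5167 = 27.869 cmH2O·s/L.
C = Vt/(Pplat − PEEP) = 500.0 / (7.8 − 1) = 500.0/6.8 = 73.529 mL/cmH2O.
τ = R × C = 27.869 × 0.07353 L/cmH2O = 2.049 s.
Fraction remaining at end-expiration = e^(−Te/τ) = e^(−3.86/2.049) = 0.152 → 15.2%.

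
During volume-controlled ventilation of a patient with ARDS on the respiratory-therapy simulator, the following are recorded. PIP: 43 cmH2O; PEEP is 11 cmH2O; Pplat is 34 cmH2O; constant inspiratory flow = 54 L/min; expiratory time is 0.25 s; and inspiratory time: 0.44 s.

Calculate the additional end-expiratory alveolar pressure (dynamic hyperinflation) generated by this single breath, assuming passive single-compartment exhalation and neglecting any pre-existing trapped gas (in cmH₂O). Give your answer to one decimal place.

Flow: 54 L/min ÷ 60 = 0.9 L/s.
Vt = flow × Ti = 0.9 L/s × 0.44 s × 1000 mL/L = 396.0 mL.
R = (PIP − Pplat)/V̇ = (43 − 34) / 0.9 = 9.0/0.9 = 10.0 cmH2O·s/L.
C = Vt/(Pplat − PEEP) = 396.0 / (34 − 11) = 396.0/23.0 = 17.217 mL/cmH2O.
τ = R × C = 10.0 × 0.01722 L/cmH2O = 0.1722 s.
Fraction remaining = e^(−Te/τ) = e^(−0.25/0.1722) = 0.2341; trapped volume = 396.0 × 0.2341 = 92.704 mL.
Additional alveolar pressure from trapping ≈ V_trapped / C = 92.704 / 17.217 = 5.384 cmH2O.

5.4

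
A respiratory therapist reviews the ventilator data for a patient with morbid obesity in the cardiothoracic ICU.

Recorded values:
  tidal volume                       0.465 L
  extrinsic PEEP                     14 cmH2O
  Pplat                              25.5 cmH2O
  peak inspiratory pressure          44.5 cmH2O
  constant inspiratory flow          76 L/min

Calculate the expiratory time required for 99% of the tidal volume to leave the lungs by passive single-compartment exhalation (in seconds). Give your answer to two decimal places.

Flow: 76 L/min ÷ 60 = 1.2667 L/s.
R = (PIP − Pplat)/V̇ = (44.5 − 25.5) / 1.2667 = 19.0/1.2667 = 15.0 cmH2O·s/L.
C = Vt/(Pplat − PEEP) = 465.0 / (25.5 − 14) = 465.0/11.5 = 40.435 mL/cmH2O.
τ = R × C = 15.0 × 0.04044 L/cmH2O = 0.6066 s.
t = −τ·ln(1 − 0.99) = −0.6066·ln(0.01) = 2.793 s.

2.79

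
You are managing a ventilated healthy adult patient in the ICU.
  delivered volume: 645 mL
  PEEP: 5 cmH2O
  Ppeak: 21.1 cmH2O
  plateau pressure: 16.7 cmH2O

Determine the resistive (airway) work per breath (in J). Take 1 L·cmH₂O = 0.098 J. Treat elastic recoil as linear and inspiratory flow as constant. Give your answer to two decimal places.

With constant inspiratory flow the resistive pressure is constant at PIP − Pplat = 21.1 − 16.7 = 4.4 cmH2O, so resistive work = 4.4 × 0.645 = 2.838 L·cmH2O.
× 0.098 J/(L·cmH2O) → 0.2781 J.

0.28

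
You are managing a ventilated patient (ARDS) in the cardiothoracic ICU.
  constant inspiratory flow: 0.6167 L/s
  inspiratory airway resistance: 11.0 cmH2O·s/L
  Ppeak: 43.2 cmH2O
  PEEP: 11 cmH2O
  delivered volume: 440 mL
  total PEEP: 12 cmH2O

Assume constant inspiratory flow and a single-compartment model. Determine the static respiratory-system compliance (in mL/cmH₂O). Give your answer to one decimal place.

Total PEEP = 12 cmH2O (set 11 + intrinsic 1); this is the baseline alveolar pressure.
Equation of motion (constant flow): PIP = Vt/C + R·V̇ + PEEP.
Vt/C = PIP − R·V̇ − PEEP = 43.2 − 11.0×0.6167 − 12 = 43.2 − 6.784 − 12 = 24.416 cmH2O.
C = Vt / 24.416 = 440 / 24.416 = 18.021 mL/cmH2O.

18.0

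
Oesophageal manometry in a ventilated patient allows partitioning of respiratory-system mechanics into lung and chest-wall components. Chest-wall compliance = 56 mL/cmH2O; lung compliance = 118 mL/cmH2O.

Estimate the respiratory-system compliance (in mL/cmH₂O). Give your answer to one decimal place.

Lung and chest wall are elastances in series: 1/Crs = 1/CL + 1/Ccw.
1/Crs = 1/118 + 1/56 = 0.02633.
Crs = 37.979 mL/cmH2O.

38.0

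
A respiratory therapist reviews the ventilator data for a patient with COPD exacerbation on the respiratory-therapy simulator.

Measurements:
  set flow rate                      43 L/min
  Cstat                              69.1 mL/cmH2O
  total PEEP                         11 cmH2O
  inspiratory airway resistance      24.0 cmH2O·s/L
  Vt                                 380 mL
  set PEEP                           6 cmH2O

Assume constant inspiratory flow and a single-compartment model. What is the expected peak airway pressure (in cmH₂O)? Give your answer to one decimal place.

Flow: 43 L/min ÷ 60 = 0.7167 L/s.
Total PEEP = 11 cmH2O (set 6 + intrinsic 5); this is the baseline alveolar pressure.
Equation of motion (constant flow): PIP = Vt/C + R·V̇ + PEEP.
PIP = 380/69.1 + 24.0×0.7167 + 11 = 5.499 + 17.201 + 11 = 33.7 cmH2O.

33.7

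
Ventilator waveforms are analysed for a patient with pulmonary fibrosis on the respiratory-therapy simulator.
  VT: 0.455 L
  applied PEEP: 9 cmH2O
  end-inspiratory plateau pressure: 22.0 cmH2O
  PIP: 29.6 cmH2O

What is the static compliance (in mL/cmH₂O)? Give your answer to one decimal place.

Cstat = Vt / (Pplat − PEEP) = 455 / (22.0 − 9) = 455 / 13.0 = 35.0 mL/cmH2O.

35.0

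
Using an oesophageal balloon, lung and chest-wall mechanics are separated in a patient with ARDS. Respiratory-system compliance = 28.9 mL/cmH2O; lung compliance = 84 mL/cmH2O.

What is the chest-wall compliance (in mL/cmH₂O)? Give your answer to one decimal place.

44.1

1/Ccw = 1/Crs − 1/CL.
1/Ccw = 1/28.9 − 1/84 = 0.0227.
Ccw = 44.053 mL/cmH2O.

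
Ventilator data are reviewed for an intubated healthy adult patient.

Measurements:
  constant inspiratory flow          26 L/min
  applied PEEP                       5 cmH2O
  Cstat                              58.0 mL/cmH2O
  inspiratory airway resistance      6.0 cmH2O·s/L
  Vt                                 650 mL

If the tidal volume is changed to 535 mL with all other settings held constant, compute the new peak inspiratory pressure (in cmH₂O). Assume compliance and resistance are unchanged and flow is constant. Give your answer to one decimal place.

Flow: 26 L/min ÷ 60 = 0.4333 L/s.
PIP = Vt/C + R·V̇ + PEEP (constant-flow equation of motion).
Only the elastic term changes: ΔPIP = ΔVt / C = (535 − 650) / 58.0 = -1.983 cmH2O.
Original PIP = 650/58.0 + 6.0×0.4333 + 5 = 18.807 cmH2O; new PIP = 18.807 + (-1.983) = 16.824 cmH2O.

16.8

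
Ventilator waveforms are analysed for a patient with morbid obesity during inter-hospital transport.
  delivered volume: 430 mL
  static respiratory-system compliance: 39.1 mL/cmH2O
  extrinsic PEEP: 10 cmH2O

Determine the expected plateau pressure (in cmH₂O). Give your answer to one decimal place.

Pplat = PEEP + Vt / Cstat = 10 + 430 / 39.1 = 10 + 10.997 = 20.997 cmH2O.

21.0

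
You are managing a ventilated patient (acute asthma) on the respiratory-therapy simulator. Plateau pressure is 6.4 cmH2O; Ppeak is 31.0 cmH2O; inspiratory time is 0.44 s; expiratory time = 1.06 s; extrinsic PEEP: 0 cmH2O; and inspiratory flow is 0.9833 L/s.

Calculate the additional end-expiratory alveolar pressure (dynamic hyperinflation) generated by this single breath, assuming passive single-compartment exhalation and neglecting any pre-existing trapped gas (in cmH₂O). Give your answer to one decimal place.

Vt = flow × Ti = 0.9833 L/s × 0.44 s × 1000 mL/L = 432.65 mL.
R = (PIP − Pplat)/V̇ = (31.0 − 6.4) / 0.9833 = 24.6/0.9833 = 25.018 cmH2O·s/L.
C = Vt/(Pplat − PEEP) = 432.65 / (6.4 − 0) = 432.65/6.4 = 67.602 mL/cmH2O.
τ = R × C = 25.018 × 0.0676 L/cmH2O = 1.691 s.
Fraction remaining = e^(−Te/τ) = e^(−1.06/1.691) = 0.5343; trapped volume = 432.65 × 0.5343 = 231.16 mL.
Additional alveolar pressure from trapping ≈ V_trapped / C = 231.16 / 67.602 = 3.419 cmH2O.

3.4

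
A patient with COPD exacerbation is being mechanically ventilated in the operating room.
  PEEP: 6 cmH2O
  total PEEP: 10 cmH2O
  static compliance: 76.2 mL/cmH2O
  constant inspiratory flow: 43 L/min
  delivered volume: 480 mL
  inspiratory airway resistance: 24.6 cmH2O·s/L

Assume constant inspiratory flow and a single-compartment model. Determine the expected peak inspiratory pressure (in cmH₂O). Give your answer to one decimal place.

33.9

Flow: 43 L/min ÷ 60 = 0.7167 L/s.
Total PEEP = 10 cmH2O (set 6 + intrinsic 4); this is the baseline alveolar pressure.
Equation of motion (constant flow): PIP = Vt/C + R·V̇ + PEEP.
PIP = 480/76.2 + 24.6×0.7167 + 10 = 6.299 + 17.631 + 10 = 33.93 cmH2O.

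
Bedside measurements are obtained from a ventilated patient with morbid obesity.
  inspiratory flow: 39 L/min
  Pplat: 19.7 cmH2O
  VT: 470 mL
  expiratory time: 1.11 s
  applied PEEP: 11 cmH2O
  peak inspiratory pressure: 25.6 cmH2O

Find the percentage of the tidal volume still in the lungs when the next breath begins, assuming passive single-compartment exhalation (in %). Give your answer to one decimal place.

Flow: 39 L/min ÷ 60 = 0.65 L/s.
R = (PIP − Pplat)/V̇ = (25.6 − 19.7) / 0.65 = 5.9/0.65 = 9.077 cmH2O·s/L.
C = Vt/(Pplat − PEEP) = 470.0 / (19.7 − 11) = 470.0/8.7 = 54.023 mL/cmH2O.
τ = R × C = 9.077 × 0.05402 L/cmH2O = 0.4903 s.
Fraction remaining at end-expiration = e^(−Te/τ) = e^(−1.11/0.4903) = 0.1039 → 10.39%.

10.4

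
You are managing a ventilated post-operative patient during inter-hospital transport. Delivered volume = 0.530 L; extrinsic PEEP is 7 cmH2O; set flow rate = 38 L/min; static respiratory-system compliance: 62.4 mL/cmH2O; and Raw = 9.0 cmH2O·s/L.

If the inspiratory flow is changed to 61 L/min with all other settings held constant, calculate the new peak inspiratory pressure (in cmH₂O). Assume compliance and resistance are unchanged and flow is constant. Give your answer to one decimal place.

24.6

Flow: 38 L/min ÷ 60 = 0.6333 L/s.
New flow: 61 L/min ÷ 60 = 1.0167 L/s.
PIP = Vt/C + R·V̇ + PEEP (constant-flow equation of motion).
Only the resistive term changes: ΔPIP = R × ΔV̇ = 9.0 × (1.0167 − 0.6333) = 9.0 × 0.3834 = 3.451 cmH2O.
Original PIP = 530/62.4 + 9.0×0.6333 + 7 = 21.193 cmH2O; new PIP = 21.193 + (3.451) = 24.644 cmH2O.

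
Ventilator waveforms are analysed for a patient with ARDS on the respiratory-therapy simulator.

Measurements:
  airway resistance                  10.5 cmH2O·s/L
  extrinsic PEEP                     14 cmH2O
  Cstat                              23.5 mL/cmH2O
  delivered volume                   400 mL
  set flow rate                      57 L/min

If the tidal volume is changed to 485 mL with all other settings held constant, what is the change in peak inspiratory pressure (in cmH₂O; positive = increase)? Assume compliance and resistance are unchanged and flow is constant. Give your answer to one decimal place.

PIP = Vt/C + R·V̇ + PEEP (constant-flow equation of motion).
Only the elastic term changes: ΔPIP = ΔVt / C = (485 − 400) / 23.5 = 3.617 cmH2O.

3.6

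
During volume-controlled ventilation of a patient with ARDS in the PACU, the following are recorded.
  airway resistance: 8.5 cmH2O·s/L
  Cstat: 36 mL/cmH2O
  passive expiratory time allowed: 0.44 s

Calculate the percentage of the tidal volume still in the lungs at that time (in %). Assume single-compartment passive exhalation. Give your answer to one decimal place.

τ = R × C = 8.5 × 36 mL/cmH2O = 8.5 × 0.036 L/cmH2O = 0.306 s.
Passive exhalation: V(t)/V₀ = e^(−t/τ) = e^(−0.44/0.306) = 0.2374.
Fraction remaining = 0.2374 → 23.74%.

23.7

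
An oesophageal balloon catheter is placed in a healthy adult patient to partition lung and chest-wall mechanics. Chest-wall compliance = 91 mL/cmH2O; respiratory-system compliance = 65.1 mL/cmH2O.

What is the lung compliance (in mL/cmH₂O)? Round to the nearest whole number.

1/CL = 1/Crs − 1/Ccw.
1/CL = 1/65.1 − 1/91 = 0.004372.
CL = 228.73 mL/cmH2O.

229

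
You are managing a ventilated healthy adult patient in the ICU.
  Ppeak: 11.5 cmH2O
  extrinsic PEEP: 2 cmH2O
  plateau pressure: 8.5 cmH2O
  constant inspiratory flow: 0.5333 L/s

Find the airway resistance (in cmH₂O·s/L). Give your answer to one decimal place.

Raw = (PIP − Pplat) / flow = (11.5 − 8.5) / 0.5333 = 3.0 / 0.5333 = 5.625 cmH2O·s/L.

5.6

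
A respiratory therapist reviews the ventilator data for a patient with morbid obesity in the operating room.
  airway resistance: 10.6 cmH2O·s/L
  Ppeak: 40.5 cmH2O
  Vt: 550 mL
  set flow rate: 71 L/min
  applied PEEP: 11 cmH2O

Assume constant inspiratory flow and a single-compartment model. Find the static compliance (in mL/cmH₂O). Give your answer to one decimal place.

Flow: 71 L/min ÷ 60 = 1.1833 L/s.
Equation of motion (constant flow): PIP = Vt/C + R·V̇ + PEEP.
Vt/C = PIP − R·V̇ − PEEP = 40.5 − 10.6×1.1833 − 11 = 40.5 − 12.543 − 11 = 16.957 cmH2O.
C = Vt / 16.957 = 550 / 16.957 = 32.435 mL/cmH2O.

32.4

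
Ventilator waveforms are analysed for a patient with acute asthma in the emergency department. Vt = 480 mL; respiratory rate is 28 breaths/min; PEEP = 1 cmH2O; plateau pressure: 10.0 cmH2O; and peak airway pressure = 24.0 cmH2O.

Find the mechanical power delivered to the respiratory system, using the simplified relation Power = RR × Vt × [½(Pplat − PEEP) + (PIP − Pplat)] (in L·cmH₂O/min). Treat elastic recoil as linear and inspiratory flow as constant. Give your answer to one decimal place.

248.6

Per-breath work = Vt × [½(Pplat−PEEP) + (PIP−Pplat)] = 0.480 × [0.5×9.0 + 14.0] = 0.480 × 18.5 = 8.88 L·cmH2O.
Power = 28 × 8.88 = 248.64 L·cmH2O/min.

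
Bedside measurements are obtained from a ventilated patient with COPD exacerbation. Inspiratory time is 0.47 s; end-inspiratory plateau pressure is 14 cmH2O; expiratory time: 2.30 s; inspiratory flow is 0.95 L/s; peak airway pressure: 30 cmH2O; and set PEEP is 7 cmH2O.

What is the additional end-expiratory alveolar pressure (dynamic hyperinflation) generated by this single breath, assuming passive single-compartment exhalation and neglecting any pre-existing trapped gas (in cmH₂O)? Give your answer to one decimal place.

0.8

Vt = flow × Ti = 0.95 L/s × 0.47 s × 1000 mL/L = 446.5 mL.
R = (PIP − Pplat)/V̇ = (30 − 14) / 0.95 = 16.0/0.95 = 16.842 cmH2O·s/L.
C = Vt/(Pplat − PEEP) = 446.5 / (14 − 7) = 446.5/7.0 = 63.786 mL/cmH2O.
τ = R × C = 16.842 × 0.06379 L/cmH2O = 1.074 s.
Fraction remaining = e^(−Te/τ) = e^(−2.30/1.074) = 0.1175; trapped volume = 446.5 × 0.1175 = 52.464 mL.
Additional alveolar pressure from trapping ≈ V_trapped / C = 52.464 / 63.786 = 0.8225 cmH2O.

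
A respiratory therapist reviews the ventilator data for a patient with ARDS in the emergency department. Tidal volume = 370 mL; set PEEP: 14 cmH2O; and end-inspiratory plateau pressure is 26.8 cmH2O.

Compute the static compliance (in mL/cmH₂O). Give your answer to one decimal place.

28.9

Cstat = Vt / (Pplat − PEEP) = 370 / (26.8 − 14) = 370 / 12.8 = 28.906 mL/cmH2O.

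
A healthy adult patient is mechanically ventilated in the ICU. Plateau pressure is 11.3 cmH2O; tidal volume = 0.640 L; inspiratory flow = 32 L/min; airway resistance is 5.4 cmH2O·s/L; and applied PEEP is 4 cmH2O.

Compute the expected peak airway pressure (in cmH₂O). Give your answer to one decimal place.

14.2

Flow: 32 L/min ÷ 60 = 0.5333 L/s.
PIP = Pplat + Raw × flow = 11.3 + 5.4 × 0.5333 = 11.3 + 2.88 = 14.18 cmH2O.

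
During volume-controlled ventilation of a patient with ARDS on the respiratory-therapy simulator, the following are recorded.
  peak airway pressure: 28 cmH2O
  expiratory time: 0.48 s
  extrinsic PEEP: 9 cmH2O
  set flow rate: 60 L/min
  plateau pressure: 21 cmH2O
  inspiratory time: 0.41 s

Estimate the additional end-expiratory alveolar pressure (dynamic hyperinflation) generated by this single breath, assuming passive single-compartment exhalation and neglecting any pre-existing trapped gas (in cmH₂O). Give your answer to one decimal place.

1.6

Flow: 60 L/min ÷ 60 = 1 L/s.
Vt = flow × Ti = 1 L/s × 0.41 s × 1000 mL/L = 410.0 mL.
R = (PIP − Pplat)/V̇ = (28 − 21) / 1 = 7.0/1 = 7.0 cmH2O·s/L.
C = Vt/(Pplat − PEEP) = 410.0 / (21 − 9) = 410.0/12.0 = 34.167 mL/cmH2O.
τ = R × C = 7.0 × 0.03417 L/cmH2O = 0.2392 s.
Fraction remaining = e^(−Te/τ) = e^(−0.48/0.2392) = 0.1344; trapped volume = 410.0 × 0.1344 = 55.104 mL.
Additional alveolar pressure from trapping ≈ V_trapped / C = 55.104 / 34.167 = 1.613 cmH2O.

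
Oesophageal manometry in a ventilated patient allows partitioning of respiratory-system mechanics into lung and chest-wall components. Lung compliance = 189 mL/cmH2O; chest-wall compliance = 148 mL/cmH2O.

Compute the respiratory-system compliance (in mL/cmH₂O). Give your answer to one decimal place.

83.0

Lung and chest wall are elastances in series: 1/Crs = 1/CL + 1/Ccw.
1/Crs = 1/189 + 1/148 = 0.01205.
Crs = 82.988 mL/cmH2O.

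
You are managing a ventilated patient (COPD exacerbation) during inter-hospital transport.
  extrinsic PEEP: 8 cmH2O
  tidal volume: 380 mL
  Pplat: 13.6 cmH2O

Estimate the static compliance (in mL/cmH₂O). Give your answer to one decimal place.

Cstat = Vt / (Pplat − PEEP) = 380 / (13.6 − 8) = 380 / 5.6 = 67.857 mL/cmH2O.

67.9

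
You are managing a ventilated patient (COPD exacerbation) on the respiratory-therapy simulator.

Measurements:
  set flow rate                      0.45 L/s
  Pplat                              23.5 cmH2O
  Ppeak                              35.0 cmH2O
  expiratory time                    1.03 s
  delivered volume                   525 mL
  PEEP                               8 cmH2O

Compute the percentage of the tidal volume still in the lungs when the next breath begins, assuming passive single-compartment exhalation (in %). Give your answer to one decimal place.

R = (PIP − Pplat)/V̇ = (35.0 − 23.5) / 0.45 = 11.5/0.45 = 25.556 cmH2O·s/L.
C = Vt/(Pplat − PEEP) = 525.0 / (23.5 − 8) = 525.0/15.5 = 33.871 mL/cmH2O.
τ = R × C = 25.556 × 0.03387 L/cmH2O = 0.8656 s.
Fraction remaining at end-expiration = e^(−Te/τ) = e^(−1.03/0.8656) = 0.3042 → 30.42%.

30.4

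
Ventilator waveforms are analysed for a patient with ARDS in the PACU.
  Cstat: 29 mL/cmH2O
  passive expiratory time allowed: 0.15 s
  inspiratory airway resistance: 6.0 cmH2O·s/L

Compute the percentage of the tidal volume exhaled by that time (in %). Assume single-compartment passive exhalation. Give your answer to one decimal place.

τ = R × C = 6.0 × 29 mL/cmH2O = 6.0 × 0.029 L/cmH2O = 0.174 s.
Passive exhalation: V(t)/V₀ = e^(−t/τ) = e^(−0.15/0.174) = 0.4223.
Fraction exhaled = 1 − 0.4223 = 0.5777 → 57.77%.

57.8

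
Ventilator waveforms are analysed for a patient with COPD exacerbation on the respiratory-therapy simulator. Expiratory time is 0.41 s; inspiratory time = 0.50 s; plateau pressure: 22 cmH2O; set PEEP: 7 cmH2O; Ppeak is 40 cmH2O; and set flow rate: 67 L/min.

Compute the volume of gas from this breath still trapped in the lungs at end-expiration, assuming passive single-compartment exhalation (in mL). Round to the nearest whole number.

Flow: 67 L/min ÷ 60 = 1.1167 L/s.
Vt = flow × Ti = 1.1167 L/s × 0.50 s × 1000 mL/L = 558.35 mL.
R = (PIP − Pplat)/V̇ = (40 − 22) / 1.1167 = 18.0/1.1167 = 16.119 cmH2O·s/L.
C = Vt/(Pplat − PEEP) = 558.35 / (22 − 7) = 558.35/15.0 = 37.223 mL/cmH2O.
τ = R × C = 16.119 × 0.03722 L/cmH2O = 0.5999 s.
Fraction remaining = e^(−Te/τ) = e^(−0.41/0.5999) = 0.5049.
Trapped volume = 558.35 × 0.5049 = 281.91 mL.

282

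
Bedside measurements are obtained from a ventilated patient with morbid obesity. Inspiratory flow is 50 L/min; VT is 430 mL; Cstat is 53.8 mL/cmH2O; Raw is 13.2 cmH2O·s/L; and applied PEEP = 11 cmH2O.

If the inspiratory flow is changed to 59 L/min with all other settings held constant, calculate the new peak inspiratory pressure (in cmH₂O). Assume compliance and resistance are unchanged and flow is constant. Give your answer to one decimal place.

Flow: 50 L/min ÷ 60 = 0.8333 L/s.
New flow: 59 L/min ÷ 60 = 0.9833 L/s.
PIP = Vt/C + R·V̇ + PEEP (constant-flow equation of motion).
Only the resistive term changes: ΔPIP = R × ΔV̇ = 13.2 × (0.9833 − 0.8333) = 13.2 × 0.15 = 1.98 cmH2O.
Original PIP = 430/53.8 + 13.2×0.8333 + 11 = 29.992 cmH2O; new PIP = 29.992 + (1.98) = 31.972 cmH2O.

32.0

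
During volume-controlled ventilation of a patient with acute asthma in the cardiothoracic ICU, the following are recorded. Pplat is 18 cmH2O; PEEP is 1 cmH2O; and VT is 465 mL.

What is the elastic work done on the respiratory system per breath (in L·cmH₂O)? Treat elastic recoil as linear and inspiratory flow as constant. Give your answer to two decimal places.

3.95

Elastic work ≈ ½ × (Pplat − PEEP) × Vt = 0.5 × (18 − 1) × 0.465 L = 0.5 × 17.0 × 0.465 = 3.953 L·cmH2O.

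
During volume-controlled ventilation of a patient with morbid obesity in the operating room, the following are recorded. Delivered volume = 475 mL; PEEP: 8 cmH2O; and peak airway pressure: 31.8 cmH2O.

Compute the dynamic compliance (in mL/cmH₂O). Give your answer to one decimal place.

Dynamic compliance = Vt / (PIP − PEEP) = 475 / (31.8 − 8) = 475 / 23.8 = 19.958 mL/cmH2O.

20.0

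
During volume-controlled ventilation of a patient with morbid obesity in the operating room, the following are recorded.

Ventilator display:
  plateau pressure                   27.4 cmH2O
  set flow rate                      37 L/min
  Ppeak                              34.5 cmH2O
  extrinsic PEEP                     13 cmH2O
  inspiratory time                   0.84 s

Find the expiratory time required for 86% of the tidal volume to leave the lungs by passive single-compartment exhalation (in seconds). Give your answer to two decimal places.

Flow: 37 L/min ÷ 60 = 0.6167 L/s.
Vt = flow × Ti = 0.6167 L/s × 0.84 s × 1000 mL/L = 518.03 mL.
R = (PIP − Pplat)/V̇ = (34.5 − 27.4) / 0.6167 = 7.1/0.6167 = 11.513 cmH2O·s/L.
C = Vt/(Pplat − PEEP) = 518.03 / (27.4 − 13) = 518.03/14.4 = 35.974 mL/cmH2O.
τ = R × C = 11.513 × 0.03597 L/cmH2O = 0.4141 s.
t = −τ·ln(1 − 0.86) = −0.4141·ln(0.14) = 0.8142 s.

0.81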